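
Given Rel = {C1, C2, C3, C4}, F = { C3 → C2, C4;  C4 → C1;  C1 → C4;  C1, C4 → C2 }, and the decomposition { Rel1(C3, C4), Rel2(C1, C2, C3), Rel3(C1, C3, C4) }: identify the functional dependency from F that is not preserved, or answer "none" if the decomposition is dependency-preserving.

none

C3 → C2, C4: restricted closure across fragments reaches C2, C4.
C4 → C1 lies within Rel3.
C1 → C4 lies within Rel3.
C1, C4 → C2: restricted closure across fragments reaches C2.
Every dependency is enforceable on the fragments, so the decomposition is dependency-preserving.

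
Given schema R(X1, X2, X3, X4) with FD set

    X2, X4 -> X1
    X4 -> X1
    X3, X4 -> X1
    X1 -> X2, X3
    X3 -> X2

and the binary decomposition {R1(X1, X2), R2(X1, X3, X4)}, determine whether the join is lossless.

Yes

Common attributes: R1 ∩ R2 = {X1}.
Closure of {X1}: X1 → X2, X3 applies, adding X2, X3. So (X1)⁺ = {X1, X2, X3}.
This closure contains every attribute of R1, so R1 ∩ R2 → R1. The join is lossless.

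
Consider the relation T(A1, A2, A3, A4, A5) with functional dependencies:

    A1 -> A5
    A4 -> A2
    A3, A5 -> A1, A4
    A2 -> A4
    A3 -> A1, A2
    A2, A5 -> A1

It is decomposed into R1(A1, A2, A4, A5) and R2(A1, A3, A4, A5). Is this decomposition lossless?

Yes

Common attributes: R1 ∩ R2 = {A1, A4, A5}.
Closure of {A1, A4, A5}: A4 → A2 applies, adding A2. So (A1, A4, A5)⁺ = {A1, A2, A4, A5}.
This closure contains every attribute of R1, so R1 ∩ R2 → R1. The join is lossless.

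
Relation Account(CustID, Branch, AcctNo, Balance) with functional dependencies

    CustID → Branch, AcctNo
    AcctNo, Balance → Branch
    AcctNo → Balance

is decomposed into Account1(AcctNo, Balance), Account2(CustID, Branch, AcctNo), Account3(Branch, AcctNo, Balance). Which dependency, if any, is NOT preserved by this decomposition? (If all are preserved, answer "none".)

CustID → Branch, AcctNo lies within Account2.
AcctNo, Balance → Branch lies within Account3.
AcctNo → Balance lies within Account1.
Every dependency is enforceable on the fragments, so the decomposition is dependency-preserving.

none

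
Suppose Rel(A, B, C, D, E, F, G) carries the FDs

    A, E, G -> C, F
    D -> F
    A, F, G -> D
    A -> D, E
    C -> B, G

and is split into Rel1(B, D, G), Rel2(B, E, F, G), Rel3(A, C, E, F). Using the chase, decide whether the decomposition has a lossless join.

Chase test. Columns are A, B, C, D, E, F, G; row i has aⱼ where attribute j ∈ Reli, else bᵢⱼ.
Initial tableau (one row per fragment):
  row 1: b11 a2 b13 a4 b15 b16 a7
  row 2: b21 a2 b23 b24 a5 a6 a7
  row 3: a1 b32 a3 b34 a5 a6 b37
No row becomes fully distinguished — the join is lossy.

No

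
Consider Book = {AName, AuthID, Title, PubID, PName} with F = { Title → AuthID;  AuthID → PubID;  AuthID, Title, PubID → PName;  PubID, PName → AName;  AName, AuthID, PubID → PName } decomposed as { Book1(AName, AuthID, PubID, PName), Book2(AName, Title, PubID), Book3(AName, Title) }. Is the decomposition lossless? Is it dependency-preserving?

lossy and not dependency-preserving

Lossless test (chase): Rows 2 and 3 agree on Title; apply Title→AuthID and equate their AuthID entries. Rows 2 and 3 agree on AuthID; apply AuthID→PubID and equate their PubID entries. Rows 2 and 3 agree on AuthID, Title, PubID; apply AuthID, Title, PubID→PName and equate their PName entries. No row becomes fully distinguished — the join is lossy.
Dependency preservation: the restricted closure of {Title} across the fragments never reaches {AuthID}, so Title → AuthID cannot be enforced without a join — not preserved.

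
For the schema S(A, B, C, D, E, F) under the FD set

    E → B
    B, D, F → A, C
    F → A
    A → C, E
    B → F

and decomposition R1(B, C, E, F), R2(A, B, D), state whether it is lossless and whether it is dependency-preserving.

Lossless test: (B)⁺ = {A, B, C, E, F}, which contains all of one fragment — lossless.
Dependency preservation: B, D, F → A, C; F → A; A → C, E are not contained in any single fragment, but the restricted closure of each left-hand side across the fragments still reaches the right-hand side; the remaining FDs each lie inside some fragment. All dependencies are preserved.

lossless and dependency-preserving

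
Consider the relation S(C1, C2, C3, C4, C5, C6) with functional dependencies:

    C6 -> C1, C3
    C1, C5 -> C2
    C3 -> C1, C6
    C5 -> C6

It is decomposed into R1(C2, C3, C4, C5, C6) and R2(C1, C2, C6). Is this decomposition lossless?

Common attributes: R1 ∩ R2 = {C2, C6}.
Closure of {C2, C6}: C6 → C1, C3 applies, adding C1, C3. So (C2, C6)⁺ = {C1, C2, C3, C6}.
This closure contains every attribute of R2, so R1 ∩ R2 → R2. The join is lossless.

Yes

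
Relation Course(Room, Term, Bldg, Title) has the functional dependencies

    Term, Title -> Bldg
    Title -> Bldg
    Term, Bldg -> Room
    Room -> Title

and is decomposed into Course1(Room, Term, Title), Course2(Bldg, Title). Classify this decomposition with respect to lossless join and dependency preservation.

lossless but not dependency-preserving

Lossless test: (Title)⁺ = {Bldg, Title}, which contains all of one fragment — lossless.
Dependency preservation: the restricted closure of {Term, Bldg} across the fragments never reaches {Room}, so Term, Bldg → Room cannot be enforced without a join — not preserved.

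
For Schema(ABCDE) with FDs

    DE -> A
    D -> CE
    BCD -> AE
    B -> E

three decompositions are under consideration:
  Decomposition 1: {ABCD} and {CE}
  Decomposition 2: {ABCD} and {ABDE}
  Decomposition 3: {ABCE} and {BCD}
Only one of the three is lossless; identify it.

Decomposition 1: common = {C}, closure = {C} → lossy.
Decomposition 2: common = {ABD}, closure = {ABCDE} → lossless.
Decomposition 3: common = {BC}, closure = {BCE} → lossy.

Decomposition 2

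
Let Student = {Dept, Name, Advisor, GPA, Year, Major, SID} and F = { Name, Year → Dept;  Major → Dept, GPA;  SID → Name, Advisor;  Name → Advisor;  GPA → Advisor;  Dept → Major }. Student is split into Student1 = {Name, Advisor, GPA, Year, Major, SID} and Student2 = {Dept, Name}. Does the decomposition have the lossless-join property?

No

Common attributes: Student1 ∩ Student2 = {Name}.
Closure of {Name}: Name → Advisor applies, adding Advisor. So (Name)⁺ = {Name, Advisor}.
The closure contains neither all of Student1 = {Name, Advisor, GPA, Year, Major, SID} nor all of Student2 = {Dept, Name}, so the common attributes are not a superkey of either fragment. The join is lossy.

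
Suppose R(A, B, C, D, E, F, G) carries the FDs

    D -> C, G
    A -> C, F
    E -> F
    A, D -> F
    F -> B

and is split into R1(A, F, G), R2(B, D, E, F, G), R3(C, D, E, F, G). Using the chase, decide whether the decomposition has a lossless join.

Chase test. Columns are A, B, C, D, E, F, G; row i has aⱼ where attribute j ∈ Ri, else bᵢⱼ.
Initial tableau (one row per fragment):
  row 1: a1 b12 b13 b14 b15 a6 a7
  row 2: b21 a2 b23 a4 a5 a6 a7
  row 3: b31 b32 a3 a4 a5 a6 a7
Rows 2 and 3 agree on D; apply D→C, G and equate their C, G entries.
Rows 1 and 2 agree on F; apply F→B and equate their B entries.
Rows 1 and 3 agree on F; apply F→B and equate their B entries.
No row becomes fully distinguished — the join is lossy.

No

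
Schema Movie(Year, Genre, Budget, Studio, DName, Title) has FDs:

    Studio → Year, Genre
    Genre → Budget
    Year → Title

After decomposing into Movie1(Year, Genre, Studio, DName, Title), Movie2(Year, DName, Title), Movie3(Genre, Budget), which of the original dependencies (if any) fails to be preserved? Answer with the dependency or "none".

Studio → Year, Genre lies within Movie1.
Genre → Budget lies within Movie3.
Year → Title lies within Movie1.
Every dependency is enforceable on the fragments, so the decomposition is dependency-preserving.

none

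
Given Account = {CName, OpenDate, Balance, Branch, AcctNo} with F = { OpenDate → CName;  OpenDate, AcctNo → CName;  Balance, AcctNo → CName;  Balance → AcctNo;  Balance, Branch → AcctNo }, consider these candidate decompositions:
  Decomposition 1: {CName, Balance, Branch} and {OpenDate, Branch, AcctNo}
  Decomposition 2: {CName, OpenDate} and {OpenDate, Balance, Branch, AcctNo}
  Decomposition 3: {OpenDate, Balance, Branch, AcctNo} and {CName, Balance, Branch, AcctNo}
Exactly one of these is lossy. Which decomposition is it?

Decomposition 1

Decomposition 1: common = {Branch}, closure = {Branch} → lossy.
Decomposition 2: common = {OpenDate}, closure = {CName, OpenDate} → lossless.
Decomposition 3: common = {Balance, Branch, AcctNo}, closure = {CName, Balance, Branch, AcctNo} → lossless.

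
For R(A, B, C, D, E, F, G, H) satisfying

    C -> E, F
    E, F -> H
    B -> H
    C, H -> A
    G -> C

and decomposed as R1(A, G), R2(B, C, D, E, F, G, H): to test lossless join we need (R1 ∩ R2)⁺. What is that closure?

A, C, E, F, G, H

R1 ∩ R2 = {G}.
G → C applies, adding C
C → E, F applies, adding E, F
E, F → H applies, adding H
C, H → A applies, adding A
Closure: {A, C, E, F, G, H}.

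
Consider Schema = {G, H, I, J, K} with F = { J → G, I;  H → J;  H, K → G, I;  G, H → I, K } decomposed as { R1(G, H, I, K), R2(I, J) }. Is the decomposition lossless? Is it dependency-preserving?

lossy and not dependency-preserving

Lossless test: (I)⁺ = {I}, which is a superkey of neither fragment — lossy.
Dependency preservation: the restricted closure of {J} across the fragments never reaches {G, I}, so J → G, I cannot be enforced without a join — not preserved.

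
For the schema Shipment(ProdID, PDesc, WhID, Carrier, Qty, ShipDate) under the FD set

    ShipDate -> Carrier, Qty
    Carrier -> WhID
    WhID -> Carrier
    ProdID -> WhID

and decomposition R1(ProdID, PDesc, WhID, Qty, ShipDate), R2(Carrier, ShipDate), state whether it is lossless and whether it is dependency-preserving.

Lossless test: (ShipDate)⁺ = {WhID, Carrier, Qty, ShipDate}, which contains all of one fragment — lossless.
Dependency preservation: the restricted closure of {Carrier} across the fragments never reaches {WhID}, so Carrier → WhID cannot be enforced without a join — not preserved.

lossless but not dependency-preserving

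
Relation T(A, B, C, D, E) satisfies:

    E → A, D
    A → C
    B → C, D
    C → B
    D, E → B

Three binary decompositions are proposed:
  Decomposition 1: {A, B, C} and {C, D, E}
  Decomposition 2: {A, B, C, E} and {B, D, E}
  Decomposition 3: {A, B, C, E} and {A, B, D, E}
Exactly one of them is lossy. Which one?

Decomposition 1: common = {C}, closure = {B, C, D} → lossy.
Decomposition 2: common = {B, E}, closure = {A, B, C, D, E} → lossless.
Decomposition 3: common = {A, B, E}, closure = {A, B, C, D, E} → lossless.

Decomposition 1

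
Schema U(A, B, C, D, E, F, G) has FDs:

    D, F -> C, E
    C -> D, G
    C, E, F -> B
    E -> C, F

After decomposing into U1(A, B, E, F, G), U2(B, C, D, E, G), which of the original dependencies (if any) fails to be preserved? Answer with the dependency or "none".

D, F -> C, E

Check D, F → C, E: no single fragment contains all of {C, D, E, F}, and the restricted closure of {D, F} across the fragments never reaches {C, E}.
C → D, G is preserved.
C, E, F → B is preserved.
E → C, F is preserved.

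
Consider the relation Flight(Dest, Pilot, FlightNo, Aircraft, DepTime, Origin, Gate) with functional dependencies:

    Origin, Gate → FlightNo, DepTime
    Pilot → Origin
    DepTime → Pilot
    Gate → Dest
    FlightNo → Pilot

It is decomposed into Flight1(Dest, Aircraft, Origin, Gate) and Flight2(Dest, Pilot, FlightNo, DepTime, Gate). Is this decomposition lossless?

Common attributes: Flight1 ∩ Flight2 = {Dest, Gate}.
No dependency enlarges {Dest, Gate}, so (Dest, Gate)⁺ = {Dest, Gate}.
The closure contains neither all of Flight1 = {Dest, Aircraft, Origin, Gate} nor all of Flight2 = {Dest, Pilot, FlightNo, DepTime, Gate}, so the common attributes are not a superkey of either fragment. The join is lossy.

No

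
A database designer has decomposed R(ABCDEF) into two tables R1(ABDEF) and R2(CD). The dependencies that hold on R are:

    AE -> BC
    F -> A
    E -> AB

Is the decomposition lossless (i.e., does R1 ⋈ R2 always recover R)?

Common attributes: R1 ∩ R2 = {D}.
No dependency enlarges {D}, so (D)⁺ = {D}.
The closure contains neither all of R1 = {ABDEF} nor all of R2 = {CD}, so the common attributes are not a superkey of either fragment. The join is lossy.

No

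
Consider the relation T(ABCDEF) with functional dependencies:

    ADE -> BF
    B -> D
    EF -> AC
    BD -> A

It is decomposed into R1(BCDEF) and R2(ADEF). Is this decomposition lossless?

Yes

Common attributes: R1 ∩ R2 = {DEF}.
Closure of {DEF}: EF → AC applies, adding AC; ADE → BF applies, adding B. So (DEF)⁺ = {ABCDEF}.
This closure contains every attribute of R1, so R1 ∩ R2 → R1. The join is lossless.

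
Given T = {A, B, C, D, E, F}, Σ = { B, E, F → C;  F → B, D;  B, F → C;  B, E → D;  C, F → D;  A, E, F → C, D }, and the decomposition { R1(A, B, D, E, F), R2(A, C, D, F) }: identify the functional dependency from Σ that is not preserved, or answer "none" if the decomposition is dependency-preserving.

none

B, E, F → C: restricted closure across fragments reaches C.
F → B, D lies within R1.
B, F → C: restricted closure across fragments reaches C.
B, E → D lies within R1.
C, F → D lies within R2.
A, E, F → C, D: restricted closure across fragments reaches C, D.
Every dependency is enforceable on the fragments, so the decomposition is dependency-preserving.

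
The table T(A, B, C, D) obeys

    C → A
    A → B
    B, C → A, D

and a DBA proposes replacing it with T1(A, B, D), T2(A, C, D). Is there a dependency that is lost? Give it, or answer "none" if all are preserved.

none

C → A lies within T2.
A → B lies within T1.
B, C → A, D: restricted closure across fragments reaches A, D.
Every dependency is enforceable on the fragments, so the decomposition is dependency-preserving.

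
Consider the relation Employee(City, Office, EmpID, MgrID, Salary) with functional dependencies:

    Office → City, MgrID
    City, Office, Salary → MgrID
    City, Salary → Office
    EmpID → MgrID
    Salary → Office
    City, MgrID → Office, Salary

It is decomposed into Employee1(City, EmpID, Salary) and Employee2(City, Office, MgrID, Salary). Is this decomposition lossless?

Common attributes: Employee1 ∩ Employee2 = {City, Salary}.
Closure of {City, Salary}: City, Salary → Office applies, adding Office; Office → City, MgrID applies, adding MgrID. So (City, Salary)⁺ = {City, Office, MgrID, Salary}.
This closure contains every attribute of Employee2, so Employee1 ∩ Employee2 → Employee2. The join is lossless.

Yes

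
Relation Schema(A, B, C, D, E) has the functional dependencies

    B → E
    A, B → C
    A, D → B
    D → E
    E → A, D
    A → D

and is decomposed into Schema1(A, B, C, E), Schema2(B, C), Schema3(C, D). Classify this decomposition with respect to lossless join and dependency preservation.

Lossless test (chase): Rows 1 and 2 agree on B; apply B→E and equate their E entries. Rows 1 and 2 agree on E; apply E→A, D and equate their A, D entries. No row becomes fully distinguished — the join is lossy.
Dependency preservation: the restricted closure of {D} across the fragments never reaches {E}, so D → E cannot be enforced without a join — not preserved.

lossy and not dependency-preserving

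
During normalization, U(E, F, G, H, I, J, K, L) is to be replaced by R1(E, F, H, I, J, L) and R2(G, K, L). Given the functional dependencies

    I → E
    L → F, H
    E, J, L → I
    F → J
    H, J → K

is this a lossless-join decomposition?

Common attributes: R1 ∩ R2 = {L}.
Closure of {L}: L → F, H applies, adding F, H; F → J applies, adding J; H, J → K applies, adding K. So (L)⁺ = {F, H, J, K, L}.
The closure contains neither all of R1 = {E, F, H, I, J, L} nor all of R2 = {G, K, L}, so the common attributes are not a superkey of either fragment. The join is lossy.

No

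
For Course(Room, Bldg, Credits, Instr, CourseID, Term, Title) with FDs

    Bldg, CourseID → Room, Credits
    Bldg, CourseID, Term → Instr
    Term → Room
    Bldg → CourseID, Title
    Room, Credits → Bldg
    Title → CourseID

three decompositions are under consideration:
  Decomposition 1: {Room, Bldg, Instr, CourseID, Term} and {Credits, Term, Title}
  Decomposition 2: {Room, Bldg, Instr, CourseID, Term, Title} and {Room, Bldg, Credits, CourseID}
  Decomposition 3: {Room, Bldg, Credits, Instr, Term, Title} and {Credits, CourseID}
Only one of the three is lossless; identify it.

Decomposition 1: common = {Term}, closure = {Room, Term} → lossy.
Decomposition 2: common = {Room, Bldg, CourseID}, closure = {Room, Bldg, Credits, CourseID, Title} → lossless.
Decomposition 3: common = {Credits}, closure = {Credits} → lossy.

Decomposition 2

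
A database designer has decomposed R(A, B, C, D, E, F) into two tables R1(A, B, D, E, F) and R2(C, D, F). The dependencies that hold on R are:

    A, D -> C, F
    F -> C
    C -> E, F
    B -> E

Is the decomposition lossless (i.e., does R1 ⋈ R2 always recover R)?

Yes

Common attributes: R1 ∩ R2 = {D, F}.
Closure of {D, F}: F → C applies, adding C; C → E, F applies, adding E. So (D, F)⁺ = {C, D, E, F}.
This closure contains every attribute of R2, so R1 ∩ R2 → R2. The join is lossless.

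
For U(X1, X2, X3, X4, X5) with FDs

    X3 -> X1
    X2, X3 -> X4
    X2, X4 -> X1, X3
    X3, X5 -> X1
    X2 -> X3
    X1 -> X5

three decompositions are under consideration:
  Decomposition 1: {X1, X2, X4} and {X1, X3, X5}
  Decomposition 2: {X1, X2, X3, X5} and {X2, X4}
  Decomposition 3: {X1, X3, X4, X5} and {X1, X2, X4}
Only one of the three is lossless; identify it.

Decomposition 1: common = {X1}, closure = {X1, X5} → lossy.
Decomposition 2: common = {X2}, closure = {X1, X2, X3, X4, X5} → lossless.
Decomposition 3: common = {X1, X4}, closure = {X1, X4, X5} → lossy.

Decomposition 2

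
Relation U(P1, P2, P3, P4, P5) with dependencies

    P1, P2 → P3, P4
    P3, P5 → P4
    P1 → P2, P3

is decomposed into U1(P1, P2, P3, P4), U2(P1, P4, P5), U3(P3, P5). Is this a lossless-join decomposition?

Yes

Chase test. Columns are P1, P2, P3, P4, P5; row i has aⱼ where attribute j ∈ Ui, else bᵢⱼ.
Initial tableau (one row per fragment):
  row 1: a1 a2 a3 a4 b15
  row 2: a1 b22 b23 a4 a5
  row 3: b31 b32 a3 b34 a5
Rows 1 and 2 agree on P1; apply P1→P2, P3 and equate their P2, P3 entries.
Rows 2 and 3 agree on P3, P5; apply P3, P5→P4 and equate their P4 entries.
Row 2 is now all distinguished symbols — the join is lossless.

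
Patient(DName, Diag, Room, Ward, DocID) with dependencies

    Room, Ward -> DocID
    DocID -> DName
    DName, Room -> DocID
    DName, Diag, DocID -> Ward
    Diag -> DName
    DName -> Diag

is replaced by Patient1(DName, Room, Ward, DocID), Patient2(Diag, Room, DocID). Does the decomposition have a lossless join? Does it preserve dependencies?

lossless but not dependency-preserving

Lossless test: (Room, DocID)⁺ = {DName, Diag, Room, Ward, DocID}, which contains all of one fragment — lossless.
Dependency preservation: the restricted closure of {Diag} across the fragments never reaches {DName}, so Diag → DName cannot be enforced without a join — not preserved.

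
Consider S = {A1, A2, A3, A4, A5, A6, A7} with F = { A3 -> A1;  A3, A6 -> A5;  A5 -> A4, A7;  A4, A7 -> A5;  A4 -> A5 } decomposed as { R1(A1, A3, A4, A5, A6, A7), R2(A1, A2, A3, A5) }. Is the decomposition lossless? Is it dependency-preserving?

lossy but dependency-preserving

Lossless test: (A1, A3, A5)⁺ = {A1, A3, A4, A5, A7}, which is a superkey of neither fragment — lossy.
Dependency preservation: every FD's attributes lie within a single fragment, so each can be enforced locally — preserved.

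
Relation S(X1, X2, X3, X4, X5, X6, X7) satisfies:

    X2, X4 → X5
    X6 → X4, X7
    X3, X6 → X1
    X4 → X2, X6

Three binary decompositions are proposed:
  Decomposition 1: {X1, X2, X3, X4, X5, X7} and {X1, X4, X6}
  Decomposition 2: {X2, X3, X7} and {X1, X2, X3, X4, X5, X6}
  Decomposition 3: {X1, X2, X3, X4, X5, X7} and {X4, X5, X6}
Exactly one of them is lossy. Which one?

Decomposition 2

Decomposition 1: common = {X1, X4}, closure = {X1, X2, X4, X5, X6, X7} → lossless.
Decomposition 2: common = {X2, X3}, closure = {X2, X3} → lossy.
Decomposition 3: common = {X4, X5}, closure = {X2, X4, X5, X6, X7} → lossless.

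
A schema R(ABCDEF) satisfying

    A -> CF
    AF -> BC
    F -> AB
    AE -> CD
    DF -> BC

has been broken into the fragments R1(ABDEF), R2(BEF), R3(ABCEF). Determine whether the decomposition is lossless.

Chase test. Columns are ABCDEF; row i has aⱼ where attribute j ∈ Ri, else bᵢⱼ.
Initial tableau (one row per fragment):
  row 1: a1 a2 b13 a4 a5 a6
  row 2: b21 a2 b23 b24 a5 a6
  row 3: a1 a2 a3 b34 a5 a6
Rows 1 and 3 agree on A; apply A→CF and equate their CF entries.
Rows 1 and 2 agree on F; apply F→AB and equate their AB entries.
Rows 1 and 2 agree on AE; apply AE→CD and equate their CD entries.
Rows 1 and 3 agree on AE; apply AE→CD and equate their CD entries.
Row 1 is now all distinguished symbols — the join is lossless.

Yes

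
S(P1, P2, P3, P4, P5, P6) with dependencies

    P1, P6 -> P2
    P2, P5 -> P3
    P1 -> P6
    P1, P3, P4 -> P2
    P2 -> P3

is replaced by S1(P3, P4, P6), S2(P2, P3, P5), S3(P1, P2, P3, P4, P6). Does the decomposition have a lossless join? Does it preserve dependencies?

lossy but dependency-preserving

Lossless test (chase): applying each FD to every pair of rows produces no changes in the tableau, so no row becomes fully distinguished — the join is lossy.
Dependency preservation: every FD's attributes lie within a single fragment, so each can be enforced locally — preserved.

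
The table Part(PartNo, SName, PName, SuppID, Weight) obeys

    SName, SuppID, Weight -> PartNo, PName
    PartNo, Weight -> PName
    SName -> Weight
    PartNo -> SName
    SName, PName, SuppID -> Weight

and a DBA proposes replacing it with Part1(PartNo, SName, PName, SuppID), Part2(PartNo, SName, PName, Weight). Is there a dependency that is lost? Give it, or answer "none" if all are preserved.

SName, SuppID, Weight → PartNo, PName: restricted closure across fragments reaches PartNo, PName.
PartNo, Weight → PName lies within Part2.
SName → Weight lies within Part2.
PartNo → SName lies within Part1.
SName, PName, SuppID → Weight: restricted closure across fragments reaches Weight.
Every dependency is enforceable on the fragments, so the decomposition is dependency-preserving.

none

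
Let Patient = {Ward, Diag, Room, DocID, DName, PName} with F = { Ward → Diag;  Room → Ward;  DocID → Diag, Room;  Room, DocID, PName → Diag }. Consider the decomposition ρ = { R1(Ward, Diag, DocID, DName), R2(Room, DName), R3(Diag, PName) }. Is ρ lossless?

No

Chase test. Columns are Ward, Diag, Room, DocID, DName, PName; row i has aⱼ where attribute j ∈ Ri, else bᵢⱼ.
Initial tableau (one row per fragment):
  row 1: a1 a2 b13 a4 a5 b16
  row 2: b21 b22 a3 b24 a5 b26
  row 3: b31 a2 b33 b34 b35 a6
No row becomes fully distinguished — the join is lossy.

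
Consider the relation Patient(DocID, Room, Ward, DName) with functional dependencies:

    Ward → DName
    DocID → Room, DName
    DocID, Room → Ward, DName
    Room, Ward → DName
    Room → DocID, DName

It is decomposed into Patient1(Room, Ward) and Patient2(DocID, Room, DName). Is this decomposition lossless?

Common attributes: Patient1 ∩ Patient2 = {Room}.
Closure of {Room}: Room → DocID, DName applies, adding DocID, DName; DocID, Room → Ward, DName applies, adding Ward. So (Room)⁺ = {DocID, Room, Ward, DName}.
This closure contains every attribute of Patient1, so Patient1 ∩ Patient2 → Patient1. The join is lossless.

Yes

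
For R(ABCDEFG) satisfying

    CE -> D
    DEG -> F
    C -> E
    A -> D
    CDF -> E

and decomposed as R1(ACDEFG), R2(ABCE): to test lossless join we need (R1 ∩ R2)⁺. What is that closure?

ACDE

R1 ∩ R2 = {ACE}.
CE → D applies, adding D
Closure: {ACDE}.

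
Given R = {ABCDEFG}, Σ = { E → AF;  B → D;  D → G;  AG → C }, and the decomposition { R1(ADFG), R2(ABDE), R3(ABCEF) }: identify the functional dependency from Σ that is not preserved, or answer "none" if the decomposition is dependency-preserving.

Check AG → C: no single fragment contains all of {ACG}, and the restricted closure of {AG} across the fragments never reaches {C}.
E → AF is preserved.
B → D is preserved.
D → G is preserved.

AG → C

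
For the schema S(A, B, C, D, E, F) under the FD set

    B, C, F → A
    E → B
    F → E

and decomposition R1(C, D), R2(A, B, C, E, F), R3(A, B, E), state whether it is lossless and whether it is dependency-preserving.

Lossless test (chase): applying each FD to every pair of rows produces no changes in the tableau, so no row becomes fully distinguished — the join is lossy.
Dependency preservation: every FD's attributes lie within a single fragment, so each can be enforced locally — preserved.

lossy but dependency-preserving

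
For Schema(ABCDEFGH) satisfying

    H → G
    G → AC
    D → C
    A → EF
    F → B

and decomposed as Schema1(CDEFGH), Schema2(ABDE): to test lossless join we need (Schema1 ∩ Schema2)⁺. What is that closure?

Schema1 ∩ Schema2 = {DE}.
D → C applies, adding C
Closure: {CDE}.

CDE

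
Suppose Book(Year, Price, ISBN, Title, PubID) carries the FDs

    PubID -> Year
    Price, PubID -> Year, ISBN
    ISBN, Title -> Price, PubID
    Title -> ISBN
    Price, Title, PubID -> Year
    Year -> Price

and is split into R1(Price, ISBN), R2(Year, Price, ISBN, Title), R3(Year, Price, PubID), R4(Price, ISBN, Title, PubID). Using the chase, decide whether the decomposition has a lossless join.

Yes

Chase test. Columns are Year, Price, ISBN, Title, PubID; row i has aⱼ where attribute j ∈ Ri, else bᵢⱼ.
Initial tableau (one row per fragment):
  row 1: b11 a2 a3 b14 b15
  row 2: a1 a2 a3 a4 b25
  row 3: a1 a2 b33 b34 a5
  row 4: b41 a2 a3 a4 a5
Rows 3 and 4 agree on PubID; apply PubID→Year and equate their Year entries.
Rows 3 and 4 agree on Price, PubID; apply Price, PubID→Year, ISBN and equate their Year, ISBN entries.
Rows 2 and 4 agree on ISBN, Title; apply ISBN, Title→Price, PubID and equate their Price, PubID entries.
Row 2 is now all distinguished symbols — the join is lossless.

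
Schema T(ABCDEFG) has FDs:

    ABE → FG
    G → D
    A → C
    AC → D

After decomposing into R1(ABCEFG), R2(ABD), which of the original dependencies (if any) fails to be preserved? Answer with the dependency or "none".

Check G → D: no single fragment contains all of {DG}, and the restricted closure of {G} across the fragments never reaches {D}.
ABE → FG is preserved.
A → C is preserved.
AC → D is preserved.

G → D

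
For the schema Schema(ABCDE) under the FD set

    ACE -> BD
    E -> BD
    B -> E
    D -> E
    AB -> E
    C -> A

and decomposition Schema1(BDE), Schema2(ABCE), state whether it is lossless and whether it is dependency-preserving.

lossless and dependency-preserving

Lossless test: (BE)⁺ = {BDE}, which contains all of one fragment — lossless.
Dependency preservation: ACE → BD is not contained in any single fragment, but the restricted closure of its left-hand side across the fragments still reaches the right-hand side; the remaining FDs each lie inside some fragment. All dependencies are preserved.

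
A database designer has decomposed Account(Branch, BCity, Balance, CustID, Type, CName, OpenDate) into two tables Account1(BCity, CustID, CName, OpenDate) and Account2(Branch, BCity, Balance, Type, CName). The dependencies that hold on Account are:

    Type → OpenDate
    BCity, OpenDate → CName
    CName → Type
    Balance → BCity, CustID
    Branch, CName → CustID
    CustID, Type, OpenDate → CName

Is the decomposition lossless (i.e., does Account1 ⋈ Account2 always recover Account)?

Common attributes: Account1 ∩ Account2 = {BCity, CName}.
Closure of {BCity, CName}: CName → Type applies, adding Type; Type → OpenDate applies, adding OpenDate. So (BCity, CName)⁺ = {BCity, Type, CName, OpenDate}.
The closure contains neither all of Account1 = {BCity, CustID, CName, OpenDate} nor all of Account2 = {Branch, BCity, Balance, Type, CName}, so the common attributes are not a superkey of either fragment. The join is lossy.

No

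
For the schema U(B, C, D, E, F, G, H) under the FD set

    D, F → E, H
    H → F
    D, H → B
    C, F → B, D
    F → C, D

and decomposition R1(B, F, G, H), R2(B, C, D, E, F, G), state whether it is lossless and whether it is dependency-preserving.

lossless and dependency-preserving

Lossless test: (B, F, G)⁺ = {B, C, D, E, F, G, H}, which contains all of one fragment — lossless.
Dependency preservation: D, F → E, H; D, H → B are not contained in any single fragment, but the restricted closure of each left-hand side across the fragments still reaches the right-hand side; the remaining FDs each lie inside some fragment. All dependencies are preserved.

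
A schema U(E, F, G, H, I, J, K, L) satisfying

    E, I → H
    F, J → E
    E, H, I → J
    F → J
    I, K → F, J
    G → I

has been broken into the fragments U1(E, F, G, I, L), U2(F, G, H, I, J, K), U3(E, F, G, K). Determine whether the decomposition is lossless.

Chase test. Columns are E, F, G, H, I, J, K, L; row i has aⱼ where attribute j ∈ Ui, else bᵢⱼ.
Initial tableau (one row per fragment):
  row 1: a1 a2 a3 b14 a5 b16 b17 a8
  row 2: b21 a2 a3 a4 a5 a6 a7 b28
  row 3: a1 a2 a3 b34 b35 b36 a7 b38
Rows 1 and 2 agree on F; apply F→J and equate their J entries.
Rows 1 and 3 agree on F; apply F→J and equate their J entries.
Rows 1 and 3 agree on G; apply G→I and equate their I entries.
Rows 1 and 3 agree on E, I; apply E, I→H and equate their H entries.
Rows 1 and 2 agree on F, J; apply F, J→E and equate their E entries.
Rows 1 and 2 agree on E, I; apply E, I→H and equate their H entries.
No row becomes fully distinguished — the join is lossy.

No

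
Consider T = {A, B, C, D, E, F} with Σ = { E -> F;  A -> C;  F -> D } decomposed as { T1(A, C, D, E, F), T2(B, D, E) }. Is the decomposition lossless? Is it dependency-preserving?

lossy but dependency-preserving

Lossless test: (D, E)⁺ = {D, E, F}, which is a superkey of neither fragment — lossy.
Dependency preservation: every FD's attributes lie within a single fragment, so each can be enforced locally — preserved.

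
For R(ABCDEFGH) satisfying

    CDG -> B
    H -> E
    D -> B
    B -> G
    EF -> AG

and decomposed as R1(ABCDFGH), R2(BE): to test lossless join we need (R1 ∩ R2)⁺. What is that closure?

BG

R1 ∩ R2 = {B}.
B → G applies, adding G
Closure: {BG}.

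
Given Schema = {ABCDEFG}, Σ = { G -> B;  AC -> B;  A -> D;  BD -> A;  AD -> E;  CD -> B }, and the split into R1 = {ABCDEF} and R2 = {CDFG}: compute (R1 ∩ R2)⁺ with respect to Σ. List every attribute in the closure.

ABCDEF

R1 ∩ R2 = {CDF}.
CD → B applies, adding B
BD → A applies, adding A
AD → E applies, adding E
Closure: {ABCDEF}.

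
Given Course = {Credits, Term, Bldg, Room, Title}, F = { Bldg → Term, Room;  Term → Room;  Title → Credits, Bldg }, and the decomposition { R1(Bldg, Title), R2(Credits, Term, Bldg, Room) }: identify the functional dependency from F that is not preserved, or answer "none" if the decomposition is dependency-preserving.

Title → Credits, Bldg

Check Title → Credits, Bldg: no single fragment contains all of {Credits, Bldg, Title}, and the restricted closure of {Title} across the fragments never reaches {Credits, Bldg}.
Bldg → Term, Room is preserved.
Term → Room is preserved.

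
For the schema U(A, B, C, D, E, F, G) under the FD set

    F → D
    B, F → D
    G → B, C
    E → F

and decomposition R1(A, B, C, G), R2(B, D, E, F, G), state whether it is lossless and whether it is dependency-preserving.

Lossless test: (B, G)⁺ = {B, C, G}, which is a superkey of neither fragment — lossy.
Dependency preservation: every FD's attributes lie within a single fragment, so each can be enforced locally — preserved.

lossy but dependency-preserving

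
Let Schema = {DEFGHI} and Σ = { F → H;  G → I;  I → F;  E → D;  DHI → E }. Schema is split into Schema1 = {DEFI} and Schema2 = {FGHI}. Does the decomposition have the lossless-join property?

No

Common attributes: Schema1 ∩ Schema2 = {FI}.
Closure of {FI}: F → H applies, adding H. So (FI)⁺ = {FHI}.
The closure contains neither all of Schema1 = {DEFI} nor all of Schema2 = {FGHI}, so the common attributes are not a superkey of either fragment. The join is lossy.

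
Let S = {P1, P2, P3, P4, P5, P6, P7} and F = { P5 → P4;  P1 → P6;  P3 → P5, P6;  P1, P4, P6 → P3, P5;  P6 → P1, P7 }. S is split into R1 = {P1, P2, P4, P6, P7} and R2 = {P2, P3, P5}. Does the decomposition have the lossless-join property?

Common attributes: R1 ∩ R2 = {P2}.
No dependency enlarges {P2}, so (P2)⁺ = {P2}.
The closure contains neither all of R1 = {P1, P2, P4, P6, P7} nor all of R2 = {P2, P3, P5}, so the common attributes are not a superkey of either fragment. The join is lossy.

No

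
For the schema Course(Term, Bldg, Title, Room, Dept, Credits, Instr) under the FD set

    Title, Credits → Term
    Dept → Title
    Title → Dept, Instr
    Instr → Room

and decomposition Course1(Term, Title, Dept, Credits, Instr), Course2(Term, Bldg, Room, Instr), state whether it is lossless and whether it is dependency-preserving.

lossy but dependency-preserving

Lossless test: (Term, Instr)⁺ = {Term, Room, Instr}, which is a superkey of neither fragment — lossy.
Dependency preservation: every FD's attributes lie within a single fragment, so each can be enforced locally — preserved.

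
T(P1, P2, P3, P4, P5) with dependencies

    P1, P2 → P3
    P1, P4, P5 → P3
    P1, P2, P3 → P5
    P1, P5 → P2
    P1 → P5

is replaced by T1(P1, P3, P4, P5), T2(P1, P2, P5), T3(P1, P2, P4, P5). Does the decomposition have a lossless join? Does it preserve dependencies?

lossless and dependency-preserving

Lossless test (chase): Rows 2 and 3 agree on P1, P2; apply P1, P2→P3 and equate their P3 entries. Rows 1 and 3 agree on P1, P4, P5; apply P1, P4, P5→P3 and equate their P3 entries. Rows 1 and 2 agree on P1, P5; apply P1, P5→P2 and equate their P2 entries. Row 1 is now all distinguished symbols — the join is lossless.
Dependency preservation: P1, P2 → P3; P1, P2, P3 → P5 are not contained in any single fragment, but the restricted closure of each left-hand side across the fragments still reaches the right-hand side; the remaining FDs each lie inside some fragment. All dependencies are preserved.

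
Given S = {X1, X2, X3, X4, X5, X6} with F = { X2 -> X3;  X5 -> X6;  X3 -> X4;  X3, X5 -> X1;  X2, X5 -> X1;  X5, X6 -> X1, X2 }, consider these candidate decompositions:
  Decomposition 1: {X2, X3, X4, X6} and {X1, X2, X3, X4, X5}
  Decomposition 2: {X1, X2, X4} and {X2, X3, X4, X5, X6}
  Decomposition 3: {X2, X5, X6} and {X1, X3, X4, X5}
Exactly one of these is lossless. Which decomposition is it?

Decomposition 3

Decomposition 1: common = {X2, X3, X4}, closure = {X2, X3, X4} → lossy.
Decomposition 2: common = {X2, X4}, closure = {X2, X3, X4} → lossy.
Decomposition 3: common = {X5}, closure = {X1, X2, X3, X4, X5, X6} → lossless.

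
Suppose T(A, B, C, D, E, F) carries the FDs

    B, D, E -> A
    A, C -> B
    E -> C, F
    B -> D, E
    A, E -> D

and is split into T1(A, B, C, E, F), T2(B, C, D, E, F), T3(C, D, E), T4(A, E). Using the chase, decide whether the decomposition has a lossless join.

Yes

Chase test. Columns are A, B, C, D, E, F; row i has aⱼ where attribute j ∈ Ti, else bᵢⱼ.
Initial tableau (one row per fragment):
  row 1: a1 a2 a3 b14 a5 a6
  row 2: b21 a2 a3 a4 a5 a6
  row 3: b31 b32 a3 a4 a5 b36
  row 4: a1 b42 b43 b44 a5 b46
Rows 1 and 3 agree on E; apply E→C, F and equate their C, F entries.
Rows 1 and 4 agree on E; apply E→C, F and equate their C, F entries.
Rows 1 and 2 agree on B; apply B→D, E and equate their D, E entries.
Rows 1 and 4 agree on A, E; apply A, E→D and equate their D entries.
Rows 1 and 2 agree on B, D, E; apply B, D, E→A and equate their A entries.
Rows 1 and 4 agree on A, C; apply A, C→B and equate their B entries.
Row 1 is now all distinguished symbols — the join is lossless.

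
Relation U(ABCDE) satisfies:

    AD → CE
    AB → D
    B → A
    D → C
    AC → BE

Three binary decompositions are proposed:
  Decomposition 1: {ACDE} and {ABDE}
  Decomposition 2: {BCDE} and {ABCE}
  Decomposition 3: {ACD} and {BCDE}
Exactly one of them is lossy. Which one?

Decomposition 3

Decomposition 1: common = {ADE}, closure = {ABCDE} → lossless.
Decomposition 2: common = {BCE}, closure = {ABCDE} → lossless.
Decomposition 3: common = {CD}, closure = {CD} → lossy.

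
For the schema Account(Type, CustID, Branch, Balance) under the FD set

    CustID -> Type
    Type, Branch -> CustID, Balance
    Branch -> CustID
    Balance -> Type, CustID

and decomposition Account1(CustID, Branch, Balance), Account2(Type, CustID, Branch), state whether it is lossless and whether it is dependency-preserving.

lossless and dependency-preserving

Lossless test: (CustID, Branch)⁺ = {Type, CustID, Branch, Balance}, which contains all of one fragment — lossless.
Dependency preservation: Type, Branch → CustID, Balance; Balance → Type, CustID are not contained in any single fragment, but the restricted closure of each left-hand side across the fragments still reaches the right-hand side; the remaining FDs each lie inside some fragment. All dependencies are preserved.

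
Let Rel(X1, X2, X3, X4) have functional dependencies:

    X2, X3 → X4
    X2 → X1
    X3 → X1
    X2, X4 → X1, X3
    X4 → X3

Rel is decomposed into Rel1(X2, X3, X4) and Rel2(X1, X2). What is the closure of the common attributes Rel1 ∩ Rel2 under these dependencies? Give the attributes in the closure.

X1, X2

Rel1 ∩ Rel2 = {X2}.
X2 → X1 applies, adding X1
Closure: {X1, X2}.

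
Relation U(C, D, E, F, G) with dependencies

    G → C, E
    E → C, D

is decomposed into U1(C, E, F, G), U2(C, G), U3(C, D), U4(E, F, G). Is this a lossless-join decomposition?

Chase test. Columns are C, D, E, F, G; row i has aⱼ where attribute j ∈ Ui, else bᵢⱼ.
Initial tableau (one row per fragment):
  row 1: a1 b12 a3 a4 a5
  row 2: a1 b22 b23 b24 a5
  row 3: a1 a2 b33 b34 b35
  row 4: b41 b42 a3 a4 a5
Rows 1 and 2 agree on G; apply G→C, E and equate their C, E entries.
Rows 1 and 4 agree on G; apply G→C, E and equate their C, E entries.
Rows 1 and 2 agree on E; apply E→C, D and equate their C, D entries.
Rows 1 and 4 agree on E; apply E→C, D and equate their C, D entries.
No row becomes fully distinguished — the join is lossy.

No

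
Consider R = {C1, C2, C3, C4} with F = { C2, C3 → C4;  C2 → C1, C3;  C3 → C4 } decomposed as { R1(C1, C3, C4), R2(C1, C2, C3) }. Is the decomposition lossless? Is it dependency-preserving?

lossless and dependency-preserving

Lossless test: (C1, C3)⁺ = {C1, C3, C4}, which contains all of one fragment — lossless.
Dependency preservation: C2, C3 → C4 is not contained in any single fragment, but the restricted closure of its left-hand side across the fragments still reaches the right-hand side; the remaining FDs each lie inside some fragment. All dependencies are preserved.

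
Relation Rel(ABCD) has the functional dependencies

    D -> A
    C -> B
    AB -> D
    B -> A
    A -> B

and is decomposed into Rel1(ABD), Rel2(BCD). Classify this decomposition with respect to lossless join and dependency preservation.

lossless and dependency-preserving

Lossless test: (BD)⁺ = {ABD}, which contains all of one fragment — lossless.
Dependency preservation: every FD's attributes lie within a single fragment, so each can be enforced locally — preserved.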